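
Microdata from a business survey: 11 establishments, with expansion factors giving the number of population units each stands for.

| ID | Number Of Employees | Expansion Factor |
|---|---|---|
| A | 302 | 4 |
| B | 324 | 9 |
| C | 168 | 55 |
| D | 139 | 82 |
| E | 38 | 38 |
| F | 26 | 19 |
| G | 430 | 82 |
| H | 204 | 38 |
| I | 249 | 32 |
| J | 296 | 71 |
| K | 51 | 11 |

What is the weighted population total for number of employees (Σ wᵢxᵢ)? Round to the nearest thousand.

99000

Weighted total = 302×4 + 324×9 + 168×55 + 139×82 + 38×38 + 26×19 + 430×82 + 204×38 + 249×32 + 296×71 + 51×11
  = 1208 + 2916 + 9240 + 11398 + 1444 + 494 + 35260 + 7752 + 7968 + 21016 + 561 = 99257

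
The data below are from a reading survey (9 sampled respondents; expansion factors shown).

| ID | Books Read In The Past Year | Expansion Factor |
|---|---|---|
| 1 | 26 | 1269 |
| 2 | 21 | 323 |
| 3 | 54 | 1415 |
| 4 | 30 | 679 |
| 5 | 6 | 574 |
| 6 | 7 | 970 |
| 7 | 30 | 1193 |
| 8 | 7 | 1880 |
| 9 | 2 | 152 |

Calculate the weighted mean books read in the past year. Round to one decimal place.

23.2

Weighted sum = 26×1269 + 21×323 + 54×1415 + 30×679 + 6×574 + 7×970 + 30×1193 + 7×1880 + 2×152
  = 32994 + 6783 + 76410 + 20370 + 3444 + 6790 + 35790 + 13160 + 304 = 196045
Sum of weights = 8455
Weighted mean = 196045 / 8455 = 23.186872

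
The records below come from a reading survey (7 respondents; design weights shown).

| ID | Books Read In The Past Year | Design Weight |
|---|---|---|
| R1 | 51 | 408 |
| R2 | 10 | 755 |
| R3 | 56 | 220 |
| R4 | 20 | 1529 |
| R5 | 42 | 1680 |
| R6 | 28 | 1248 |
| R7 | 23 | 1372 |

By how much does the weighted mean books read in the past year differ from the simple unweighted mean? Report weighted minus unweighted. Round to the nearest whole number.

Unweighted sum = 51 + 10 + 56 + 20 + 42 + 28 + 23 = 230
Unweighted mean = 230 / 7 = 32.857143
Weighted sum = 51×408 + 10×755 + 56×220 + 20×1529 + 42×1680 + 28×1248 + 23×1372
  = 20808 + 7550 + 12320 + 30580 + 70560 + 34944 + 31556 = 208318
Sum of weights = 408 + 755 + 220 + 1529 + 1680 + 1248 + 1372 = 7212
Weighted mean = 208318 / 7212 = 28.884914
Difference (weighted minus unweighted) = -3.9722288

-4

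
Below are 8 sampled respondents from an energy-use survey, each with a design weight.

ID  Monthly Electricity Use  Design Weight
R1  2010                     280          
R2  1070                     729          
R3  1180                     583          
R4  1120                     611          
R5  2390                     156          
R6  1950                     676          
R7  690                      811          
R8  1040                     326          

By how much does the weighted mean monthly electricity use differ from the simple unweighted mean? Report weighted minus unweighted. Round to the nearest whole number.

Unweighted sum = 2010 + 1070 + 1180 + 1120 + 2390 + 1950 + 690 + 1040 = 11450
Unweighted mean = 11450 / 8 = 1431.25
Weighted sum = 2010×280 + 1070×729 + 1180×583 + 1120×611 + 2390×156 + 1950×676 + 690×811 + 1040×326
  = 562800 + 780030 + 687940 + 684320 + 372840 + 1318200 + 559590 + 339040 = 5304760
Sum of weights = 280 + 729 + 583 + 611 + 156 + 676 + 811 + 326 = 4172
Weighted mean = 5304760 / 4172 = 1271.5149
Difference (weighted minus unweighted) = -159.73514

-160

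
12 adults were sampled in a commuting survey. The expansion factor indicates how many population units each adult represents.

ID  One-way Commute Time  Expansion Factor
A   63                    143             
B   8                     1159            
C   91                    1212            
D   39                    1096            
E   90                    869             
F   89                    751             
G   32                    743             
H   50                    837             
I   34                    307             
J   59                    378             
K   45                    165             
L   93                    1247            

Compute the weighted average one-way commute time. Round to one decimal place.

Weighted sum = 63×143 + 8×1159 + 91×1212 + 39×1096 + 90×869 + 89×751 + 32×743 + 50×837 + 34×307 + 59×378 + 45×165 + 93×1247
  = 9009 + 9272 + 110292 + 42744 + 78210 + 66839 + 23776 + 41850 + 10438 + 22302 + 7425 + 115971 = 538128
Sum of weights = 143 + 1159 + 1212 + 1096 + 869 + 751 + 743 + 837 + 307 + 378 + 165 + 1247 = 8907
Weighted mean = 538128 / 8907 = 60.416302

60.4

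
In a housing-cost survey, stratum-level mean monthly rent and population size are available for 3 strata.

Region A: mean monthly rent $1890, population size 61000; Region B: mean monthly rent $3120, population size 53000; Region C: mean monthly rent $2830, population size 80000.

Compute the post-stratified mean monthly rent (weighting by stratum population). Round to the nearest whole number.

2614

Σ Nₕ·x̄ₕ = 1890×61000 + 3120×53000 + 2830×80000
  = 115290000 + 165360000 + 226400000 = 507050000
Σ Nₕ = 61000 + 53000 + 80000 = 194000
Overall mean = 507050000 / 194000 = 2613.6598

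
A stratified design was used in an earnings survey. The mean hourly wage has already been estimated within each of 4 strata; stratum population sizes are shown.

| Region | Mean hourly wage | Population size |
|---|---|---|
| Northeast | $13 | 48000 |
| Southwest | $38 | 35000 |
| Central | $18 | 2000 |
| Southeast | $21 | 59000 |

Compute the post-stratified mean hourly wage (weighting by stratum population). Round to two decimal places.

Σ Nₕ·x̄ₕ = 13×48000 + 38×35000 + 18×2000 + 21×59000
  = 3229000
Σ Nₕ = 144000
Overall mean = 3229000 / 144000 = 22.423611

22.42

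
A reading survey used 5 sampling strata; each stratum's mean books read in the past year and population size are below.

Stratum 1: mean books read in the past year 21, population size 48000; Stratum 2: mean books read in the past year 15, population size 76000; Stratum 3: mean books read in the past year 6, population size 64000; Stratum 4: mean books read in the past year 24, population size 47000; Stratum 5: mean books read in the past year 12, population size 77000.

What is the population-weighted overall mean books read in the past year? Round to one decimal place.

14.7

Σ Nₕ·x̄ₕ = 21×48000 + 15×76000 + 6×64000 + 24×47000 + 12×77000
  = 1008000 + 1140000 + 384000 + 1128000 + 924000 = 4584000
Σ Nₕ = 48000 + 76000 + 64000 + 47000 + 77000 = 312000
Overall mean = 4584000 / 312000 = 14.692308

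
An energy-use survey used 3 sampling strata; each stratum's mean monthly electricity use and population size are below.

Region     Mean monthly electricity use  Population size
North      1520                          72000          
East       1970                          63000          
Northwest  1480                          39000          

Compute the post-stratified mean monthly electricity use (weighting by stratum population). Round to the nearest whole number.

Σ Nₕ·x̄ₕ = 1520×72000 + 1970×63000 + 1480×39000
  = 109440000 + 124110000 + 57720000 = 291270000
Σ Nₕ = 72000 + 63000 + 39000 = 174000
Overall mean = 291270000 / 174000 = 1673.9655

1674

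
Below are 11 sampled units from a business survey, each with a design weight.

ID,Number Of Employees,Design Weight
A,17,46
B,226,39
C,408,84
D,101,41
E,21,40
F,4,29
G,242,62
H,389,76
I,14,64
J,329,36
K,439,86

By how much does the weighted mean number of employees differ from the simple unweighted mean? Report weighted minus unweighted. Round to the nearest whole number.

40

Unweighted sum = 2190
Unweighted mean = 2190 / 11 = 199.09091
Weighted sum = 17×46 + 226×39 + 408×84 + 101×41 + 21×40 + 4×29 + 242×62 + 389×76 + 14×64 + 329×36 + 439×86
  = 782 + 8814 + 34272 + 4141 + 840 + 116 + 15004 + 29564 + 896 + 11844 + 37754 = 144027
Sum of weights = 603
Weighted mean = 144027 / 603 = 238.85075
Difference (weighted minus unweighted) = 39.759837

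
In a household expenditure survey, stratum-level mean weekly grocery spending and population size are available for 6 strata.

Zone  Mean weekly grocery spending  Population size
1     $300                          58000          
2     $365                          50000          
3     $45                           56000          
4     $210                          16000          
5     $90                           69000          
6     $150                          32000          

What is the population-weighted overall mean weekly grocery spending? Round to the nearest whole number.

Σ Nₕ·x̄ₕ = 300×58000 + 365×50000 + 45×56000 + 210×16000 + 90×69000 + 150×32000
  = 52540000
Σ Nₕ = 58000 + 50000 + 56000 + 16000 + 69000 + 32000 = 281000
Overall mean = 52540000 / 281000 = 186.97509

187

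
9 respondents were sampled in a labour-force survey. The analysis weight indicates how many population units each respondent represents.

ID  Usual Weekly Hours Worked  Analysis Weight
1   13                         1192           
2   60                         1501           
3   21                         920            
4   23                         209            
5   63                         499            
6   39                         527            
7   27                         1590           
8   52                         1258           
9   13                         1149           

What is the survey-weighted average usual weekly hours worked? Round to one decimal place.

Weighted sum = 304956
Sum of weights = 8845
Weighted mean = 304956 / 8845 = 34.477784

34.5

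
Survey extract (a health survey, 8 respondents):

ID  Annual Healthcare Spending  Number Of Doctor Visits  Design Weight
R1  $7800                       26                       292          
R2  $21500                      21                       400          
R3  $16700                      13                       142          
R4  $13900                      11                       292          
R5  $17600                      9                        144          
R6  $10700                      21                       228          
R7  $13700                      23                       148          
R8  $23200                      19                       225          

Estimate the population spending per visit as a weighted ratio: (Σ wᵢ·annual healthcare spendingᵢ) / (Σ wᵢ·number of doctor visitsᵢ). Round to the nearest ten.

850

Σ wᵢ·y = 7800×292 + 21500×400 + 16700×142 + 13900×292 + 17600×144 + 10700×228 + 13700×148 + 23200×225
  = 2277600 + 8600000 + 2371400 + 4058800 + 2534400 + 2439600 + 2027600 + 5220000 = 29529400
Σ wᵢ·x = 26×292 + 21×400 + 13×142 + 11×292 + 9×144 + 21×228 + 23×148 + 19×225
  = 7592 + 8400 + 1846 + 3212 + 1296 + 4788 + 3404 + 4275 = 34813
Ratio = 29529400 / 34813 = 848.22911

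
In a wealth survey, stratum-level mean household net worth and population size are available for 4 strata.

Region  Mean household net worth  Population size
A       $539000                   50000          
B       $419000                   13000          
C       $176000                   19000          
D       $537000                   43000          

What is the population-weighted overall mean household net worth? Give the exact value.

470656

Σ Nₕ·x̄ₕ = 539000×50000 + 419000×13000 + 176000×19000 + 537000×43000
  = 26950000000 + 5447000000 + 3344000000 + 23091000000 = 58832000000
Σ Nₕ = 125000
Overall mean = 58832000000 / 125000 = 470656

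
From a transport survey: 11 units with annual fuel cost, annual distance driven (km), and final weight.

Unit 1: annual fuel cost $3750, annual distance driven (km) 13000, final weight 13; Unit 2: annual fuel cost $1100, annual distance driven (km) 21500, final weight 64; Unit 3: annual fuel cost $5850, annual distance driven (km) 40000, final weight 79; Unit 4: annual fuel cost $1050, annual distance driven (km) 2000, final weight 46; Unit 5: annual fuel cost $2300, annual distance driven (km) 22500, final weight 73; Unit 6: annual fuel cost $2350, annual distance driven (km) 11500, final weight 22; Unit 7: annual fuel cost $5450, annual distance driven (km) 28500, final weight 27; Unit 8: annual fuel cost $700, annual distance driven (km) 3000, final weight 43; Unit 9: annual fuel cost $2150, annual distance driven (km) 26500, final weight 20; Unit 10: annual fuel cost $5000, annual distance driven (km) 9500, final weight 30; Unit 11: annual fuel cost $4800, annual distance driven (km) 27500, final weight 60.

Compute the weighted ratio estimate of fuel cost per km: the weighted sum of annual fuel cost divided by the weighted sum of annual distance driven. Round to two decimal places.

Σ wᵢ·y = 3750×13 + 1100×64 + 5850×79 + 1050×46 + 2300×73 + 2350×22 + 5450×27 + 700×43 + 2150×20 + 5000×30 + 4800×60
  = 48750 + 70400 + 462150 + 48300 + 167900 + 51700 + 147150 + 30100 + 43000 + 150000 + 288000 = 1507450
Σ wᵢ·x = 10056000
Ratio = 1507450 / 10056000 = 0.14990553

0.15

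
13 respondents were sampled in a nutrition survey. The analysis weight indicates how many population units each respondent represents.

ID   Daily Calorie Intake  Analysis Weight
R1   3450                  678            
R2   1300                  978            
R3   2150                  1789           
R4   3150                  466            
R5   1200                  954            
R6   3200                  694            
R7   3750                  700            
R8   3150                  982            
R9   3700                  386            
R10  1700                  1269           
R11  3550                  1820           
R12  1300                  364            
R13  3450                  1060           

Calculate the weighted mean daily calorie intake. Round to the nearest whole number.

2651

Weighted sum = 32185350
Sum of weights = 12140
Weighted mean = 32185350 / 12140 = 2651.182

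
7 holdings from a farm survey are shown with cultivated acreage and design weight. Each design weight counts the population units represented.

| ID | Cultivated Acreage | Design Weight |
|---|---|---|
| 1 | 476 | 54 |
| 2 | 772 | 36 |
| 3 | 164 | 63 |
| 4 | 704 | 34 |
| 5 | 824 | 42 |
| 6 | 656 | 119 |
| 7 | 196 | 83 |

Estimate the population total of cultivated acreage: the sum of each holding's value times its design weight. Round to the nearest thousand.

217000

Weighted total = 476×54 + 772×36 + 164×63 + 704×34 + 824×42 + 656×119 + 196×83
  = 25704 + 27792 + 10332 + 23936 + 34608 + 78064 + 16268 = 216704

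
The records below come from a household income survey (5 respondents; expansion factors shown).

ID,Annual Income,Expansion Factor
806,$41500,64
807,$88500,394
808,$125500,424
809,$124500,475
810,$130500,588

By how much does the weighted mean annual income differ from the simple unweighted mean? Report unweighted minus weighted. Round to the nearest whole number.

Unweighted sum = 41500 + 88500 + 125500 + 124500 + 130500 = 510500
Unweighted mean = 510500 / 5 = 102100
Weighted sum = 41500×64 + 88500×394 + 125500×424 + 124500×475 + 130500×588
  = 2656000 + 34869000 + 53212000 + 59137500 + 76734000 = 226608500
Sum of weights = 64 + 394 + 424 + 475 + 588 = 1945
Weighted mean = 226608500 / 1945 = 116508.23
Difference (unweighted minus weighted) = -14408.226

-14408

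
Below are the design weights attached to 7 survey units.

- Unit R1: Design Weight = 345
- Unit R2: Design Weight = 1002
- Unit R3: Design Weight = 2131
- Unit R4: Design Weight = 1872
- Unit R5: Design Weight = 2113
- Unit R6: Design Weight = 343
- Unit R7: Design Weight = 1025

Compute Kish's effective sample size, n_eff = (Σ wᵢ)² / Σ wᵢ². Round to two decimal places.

Σ wᵢ = 345 + 1002 + 2131 + 1872 + 2113 + 343 + 1025 = 8831
Σ wᵢ² = 119025 + 1004004 + 4541161 + 3504384 + 4464769 + 117649 + 1050625 = 14801617
n_eff = 8831² / 14801617 = 77986561 / 14801617 = 5.2687866

5.27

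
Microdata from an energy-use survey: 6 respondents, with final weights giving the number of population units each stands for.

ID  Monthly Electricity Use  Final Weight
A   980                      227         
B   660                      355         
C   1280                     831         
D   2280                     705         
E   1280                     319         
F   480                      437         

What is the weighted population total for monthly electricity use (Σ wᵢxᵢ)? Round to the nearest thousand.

3746000

Weighted total = 3745920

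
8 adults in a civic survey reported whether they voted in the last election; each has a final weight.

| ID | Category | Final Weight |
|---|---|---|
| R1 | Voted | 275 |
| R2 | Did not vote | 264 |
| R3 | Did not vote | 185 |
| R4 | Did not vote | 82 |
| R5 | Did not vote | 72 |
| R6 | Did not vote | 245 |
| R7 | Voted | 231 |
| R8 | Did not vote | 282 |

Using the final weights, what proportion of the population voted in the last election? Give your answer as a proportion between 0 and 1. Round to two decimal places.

Sum of weights for 'Voted' = 275 + 231 = 506
Total weight = 275 + 264 + 185 + 82 + 72 + 245 + 231 + 282 = 1636
Weighted proportion = 506 / 1636 = 0.30929095

0.31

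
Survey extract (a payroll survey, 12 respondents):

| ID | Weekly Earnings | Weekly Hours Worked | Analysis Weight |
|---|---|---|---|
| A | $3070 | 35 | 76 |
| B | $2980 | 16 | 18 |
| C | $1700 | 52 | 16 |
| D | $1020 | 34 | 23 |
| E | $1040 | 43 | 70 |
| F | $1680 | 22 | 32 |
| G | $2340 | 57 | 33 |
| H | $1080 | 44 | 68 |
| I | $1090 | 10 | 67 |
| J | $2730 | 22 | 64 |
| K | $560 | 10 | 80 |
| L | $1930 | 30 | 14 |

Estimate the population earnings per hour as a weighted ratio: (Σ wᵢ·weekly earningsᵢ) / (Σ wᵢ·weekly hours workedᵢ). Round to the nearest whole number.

Σ wᵢ·y = 3070×76 + 2980×18 + 1700×16 + 1020×23 + 1040×70 + 1680×32 + 2340×33 + 1080×68 + 1090×67 + 2730×64 + 560×80 + 1930×14
  = 934410
Σ wᵢ·x = 35×76 + 16×18 + 52×16 + 34×23 + 43×70 + 22×32 + 57×33 + 44×68 + 10×67 + 22×64 + 10×80 + 30×14
  = 2660 + 288 + 832 + 782 + 3010 + 704 + 1881 + 2992 + 670 + 1408 + 800 + 420 = 16447
Ratio = 934410 / 16447 = 56.813401

57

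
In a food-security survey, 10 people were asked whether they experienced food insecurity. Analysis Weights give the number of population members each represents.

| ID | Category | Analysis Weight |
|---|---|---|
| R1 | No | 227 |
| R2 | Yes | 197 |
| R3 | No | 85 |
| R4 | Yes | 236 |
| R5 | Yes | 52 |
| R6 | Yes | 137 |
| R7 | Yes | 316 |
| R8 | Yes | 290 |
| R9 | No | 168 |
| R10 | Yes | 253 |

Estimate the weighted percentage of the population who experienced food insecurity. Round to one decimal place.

75.5

Sum of weights for 'Yes' = 197 + 236 + 52 + 137 + 316 + 290 + 253 = 1481
Total weight = 227 + 197 + 85 + 236 + 52 + 137 + 316 + 290 + 168 + 253 = 1961
Weighted proportion = 1481 / 1961 = 0.75522693 → 75.522693%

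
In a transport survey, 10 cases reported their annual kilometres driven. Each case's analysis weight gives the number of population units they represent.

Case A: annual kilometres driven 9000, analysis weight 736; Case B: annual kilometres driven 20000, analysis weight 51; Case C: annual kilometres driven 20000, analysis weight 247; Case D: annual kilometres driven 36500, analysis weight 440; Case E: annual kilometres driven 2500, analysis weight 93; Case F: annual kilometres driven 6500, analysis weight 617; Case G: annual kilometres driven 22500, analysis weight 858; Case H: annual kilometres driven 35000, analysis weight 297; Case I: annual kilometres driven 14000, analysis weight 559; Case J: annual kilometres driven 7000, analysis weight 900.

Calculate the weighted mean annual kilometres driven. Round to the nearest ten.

15990

Weighted sum = 9000×736 + 20000×51 + 20000×247 + 36500×440 + 2500×93 + 6500×617 + 22500×858 + 35000×297 + 14000×559 + 7000×900
  = 6624000 + 1020000 + 4940000 + 16060000 + 232500 + 4010500 + 19305000 + 10395000 + 7826000 + 6300000 = 76713000
Sum of weights = 736 + 51 + 247 + 440 + 93 + 617 + 858 + 297 + 559 + 900 = 4798
Weighted mean = 76713000 / 4798 = 15988.537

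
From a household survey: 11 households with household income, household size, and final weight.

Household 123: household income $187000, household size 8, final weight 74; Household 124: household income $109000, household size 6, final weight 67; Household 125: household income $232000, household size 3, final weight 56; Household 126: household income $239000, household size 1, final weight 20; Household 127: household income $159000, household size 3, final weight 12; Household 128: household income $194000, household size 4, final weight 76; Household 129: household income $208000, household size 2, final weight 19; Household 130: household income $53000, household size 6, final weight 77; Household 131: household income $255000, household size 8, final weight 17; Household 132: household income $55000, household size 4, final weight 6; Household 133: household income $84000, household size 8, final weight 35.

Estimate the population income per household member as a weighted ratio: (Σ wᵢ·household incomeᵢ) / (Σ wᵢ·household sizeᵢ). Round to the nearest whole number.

Σ wᵢ·y = 187000×74 + 109000×67 + 232000×56 + 239000×20 + 159000×12 + 194000×76 + 208000×19 + 53000×77 + 255000×17 + 55000×6 + 84000×35
  = 13838000 + 7303000 + 12992000 + 4780000 + 1908000 + 14744000 + 3952000 + 4081000 + 4335000 + 330000 + 2940000 = 71203000
Σ wᵢ·x = 8×74 + 6×67 + 3×56 + 1×20 + 3×12 + 4×76 + 2×19 + 6×77 + 8×17 + 4×6 + 8×35
  = 592 + 402 + 168 + 20 + 36 + 304 + 38 + 462 + 136 + 24 + 280 = 2462
Ratio = 71203000 / 2462 = 28920.796

28921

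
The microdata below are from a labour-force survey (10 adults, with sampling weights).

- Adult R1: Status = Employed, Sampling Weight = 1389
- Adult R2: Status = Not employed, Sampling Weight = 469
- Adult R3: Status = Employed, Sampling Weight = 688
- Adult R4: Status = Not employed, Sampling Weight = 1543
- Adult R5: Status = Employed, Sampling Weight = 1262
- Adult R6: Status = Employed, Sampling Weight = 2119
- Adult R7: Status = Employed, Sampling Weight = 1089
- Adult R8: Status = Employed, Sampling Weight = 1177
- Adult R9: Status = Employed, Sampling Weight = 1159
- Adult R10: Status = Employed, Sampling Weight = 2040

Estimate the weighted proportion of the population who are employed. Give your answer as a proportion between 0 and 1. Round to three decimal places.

0.844

Sum of weights for 'Employed' = 1389 + 688 + 1262 + 2119 + 1089 + 1177 + 1159 + 2040 = 10923
Total weight = 1389 + 469 + 688 + 1543 + 1262 + 2119 + 1089 + 1177 + 1159 + 2040 = 12935
Weighted proportion = 10923 / 12935 = 0.84445303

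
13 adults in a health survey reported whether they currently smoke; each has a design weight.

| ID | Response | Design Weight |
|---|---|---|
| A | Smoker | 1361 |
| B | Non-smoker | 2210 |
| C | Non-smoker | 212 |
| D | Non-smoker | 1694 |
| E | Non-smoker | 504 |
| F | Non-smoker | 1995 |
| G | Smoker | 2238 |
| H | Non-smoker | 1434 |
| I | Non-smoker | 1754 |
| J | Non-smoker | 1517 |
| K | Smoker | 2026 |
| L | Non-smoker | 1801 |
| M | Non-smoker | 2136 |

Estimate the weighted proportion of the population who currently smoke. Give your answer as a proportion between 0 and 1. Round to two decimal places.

0.27

Sum of weights for 'Smoker' = 1361 + 2238 + 2026 = 5625
Total weight = 20882
Weighted proportion = 5625 / 20882 = 0.26937075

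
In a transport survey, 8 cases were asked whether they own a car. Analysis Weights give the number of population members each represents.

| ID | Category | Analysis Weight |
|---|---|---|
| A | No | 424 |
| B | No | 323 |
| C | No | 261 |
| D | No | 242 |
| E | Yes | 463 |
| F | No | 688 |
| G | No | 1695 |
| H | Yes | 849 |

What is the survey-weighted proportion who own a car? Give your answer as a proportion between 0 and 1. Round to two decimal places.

Sum of weights for 'Yes' = 463 + 849 = 1312
Total weight = 424 + 323 + 261 + 242 + 463 + 688 + 1695 + 849 = 4945
Weighted proportion = 1312 / 4945 = 0.2653185

0.27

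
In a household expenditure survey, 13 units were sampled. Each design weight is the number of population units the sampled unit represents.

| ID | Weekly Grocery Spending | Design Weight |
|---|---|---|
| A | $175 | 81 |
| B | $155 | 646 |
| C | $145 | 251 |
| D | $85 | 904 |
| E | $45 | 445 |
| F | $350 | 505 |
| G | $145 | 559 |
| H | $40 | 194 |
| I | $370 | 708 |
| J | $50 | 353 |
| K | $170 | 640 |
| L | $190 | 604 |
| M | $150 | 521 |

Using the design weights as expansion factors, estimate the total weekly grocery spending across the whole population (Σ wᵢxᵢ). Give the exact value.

1094450

Weighted total = 1094450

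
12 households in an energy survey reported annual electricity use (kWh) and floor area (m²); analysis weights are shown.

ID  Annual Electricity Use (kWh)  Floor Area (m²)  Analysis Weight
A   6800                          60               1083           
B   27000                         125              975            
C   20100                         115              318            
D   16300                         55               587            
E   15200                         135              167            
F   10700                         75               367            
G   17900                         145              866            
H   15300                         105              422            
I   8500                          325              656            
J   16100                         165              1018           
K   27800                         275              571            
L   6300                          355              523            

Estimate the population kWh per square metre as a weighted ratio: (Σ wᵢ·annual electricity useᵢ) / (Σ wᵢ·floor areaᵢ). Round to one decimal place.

99.4

Σ wᵢ·y = 6800×1083 + 27000×975 + 20100×318 + 16300×587 + 15200×167 + 10700×367 + 17900×866 + 15300×422 + 8500×656 + 16100×1018 + 27800×571 + 6300×523
  = 7364400 + 26325000 + 6391800 + 9568100 + 2538400 + 3926900 + 15501400 + 6456600 + 5576000 + 16389800 + 15873800 + 3294900 = 119207100
Σ wᵢ·x = 60×1083 + 125×975 + 115×318 + 55×587 + 135×167 + 75×367 + 145×866 + 105×422 + 325×656 + 165×1018 + 275×571 + 355×523
  = 1199520
Ratio = 119207100 / 1199520 = 99.379002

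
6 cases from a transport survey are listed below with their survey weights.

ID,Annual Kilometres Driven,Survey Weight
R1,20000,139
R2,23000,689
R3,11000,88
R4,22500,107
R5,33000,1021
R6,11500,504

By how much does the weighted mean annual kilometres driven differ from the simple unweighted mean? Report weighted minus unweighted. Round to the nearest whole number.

Unweighted sum = 20000 + 23000 + 11000 + 22500 + 33000 + 11500 = 121000
Unweighted mean = 121000 / 6 = 20166.667
Weighted sum = 20000×139 + 23000×689 + 11000×88 + 22500×107 + 33000×1021 + 11500×504
  = 2780000 + 15847000 + 968000 + 2407500 + 33693000 + 5796000 = 61491500
Sum of weights = 2548
Weighted mean = 61491500 / 2548 = 24133.242
Difference (weighted minus unweighted) = 3966.5751

3967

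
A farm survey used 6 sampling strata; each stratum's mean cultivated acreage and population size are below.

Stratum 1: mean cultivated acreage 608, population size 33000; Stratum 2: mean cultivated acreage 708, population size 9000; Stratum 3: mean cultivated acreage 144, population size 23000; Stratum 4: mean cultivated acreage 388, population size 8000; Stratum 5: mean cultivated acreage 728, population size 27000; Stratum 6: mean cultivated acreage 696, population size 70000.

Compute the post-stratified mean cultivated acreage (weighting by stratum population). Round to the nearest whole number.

595

Σ Nₕ·x̄ₕ = 608×33000 + 708×9000 + 144×23000 + 388×8000 + 728×27000 + 696×70000
  = 20064000 + 6372000 + 3312000 + 3104000 + 19656000 + 48720000 = 101228000
Σ Nₕ = 33000 + 9000 + 23000 + 8000 + 27000 + 70000 = 170000
Overall mean = 101228000 / 170000 = 595.45882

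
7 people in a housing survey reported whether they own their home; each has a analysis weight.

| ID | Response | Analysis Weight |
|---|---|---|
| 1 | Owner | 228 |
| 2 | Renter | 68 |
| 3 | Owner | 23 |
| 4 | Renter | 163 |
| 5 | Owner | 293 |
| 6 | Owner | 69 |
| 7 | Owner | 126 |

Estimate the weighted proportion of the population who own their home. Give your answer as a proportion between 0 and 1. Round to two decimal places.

0.76

Sum of weights for 'Owner' = 228 + 23 + 293 + 69 + 126 = 739
Total weight = 970
Weighted proportion = 739 / 970 = 0.76185567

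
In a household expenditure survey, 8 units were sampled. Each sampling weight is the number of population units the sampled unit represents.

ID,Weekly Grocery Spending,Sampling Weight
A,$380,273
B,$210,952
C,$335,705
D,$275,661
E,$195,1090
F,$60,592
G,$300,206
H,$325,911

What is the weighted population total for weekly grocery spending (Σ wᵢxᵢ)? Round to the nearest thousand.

Weighted total = 380×273 + 210×952 + 335×705 + 275×661 + 195×1090 + 60×592 + 300×206 + 325×911
  = 103740 + 199920 + 236175 + 181775 + 212550 + 35520 + 61800 + 296075 = 1327555

1328000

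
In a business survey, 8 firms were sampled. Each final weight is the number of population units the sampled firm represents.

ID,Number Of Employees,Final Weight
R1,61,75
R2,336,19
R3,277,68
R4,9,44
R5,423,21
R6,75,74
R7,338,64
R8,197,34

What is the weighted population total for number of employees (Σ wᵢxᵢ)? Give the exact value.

Weighted total = 61×75 + 336×19 + 277×68 + 9×44 + 423×21 + 75×74 + 338×64 + 197×34
  = 72954

72954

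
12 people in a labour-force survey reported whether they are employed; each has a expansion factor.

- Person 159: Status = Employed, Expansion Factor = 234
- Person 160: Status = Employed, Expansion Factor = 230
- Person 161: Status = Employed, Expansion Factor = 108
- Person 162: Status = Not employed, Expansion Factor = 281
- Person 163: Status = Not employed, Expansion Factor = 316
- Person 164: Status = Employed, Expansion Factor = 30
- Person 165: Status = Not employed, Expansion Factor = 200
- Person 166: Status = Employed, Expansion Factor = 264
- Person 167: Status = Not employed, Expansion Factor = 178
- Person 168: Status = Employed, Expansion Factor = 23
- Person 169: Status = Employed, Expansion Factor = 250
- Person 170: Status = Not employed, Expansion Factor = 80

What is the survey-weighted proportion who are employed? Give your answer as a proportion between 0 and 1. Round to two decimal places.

0.52

Sum of weights for 'Employed' = 234 + 230 + 108 + 30 + 264 + 23 + 250 = 1139
Total weight = 234 + 230 + 108 + 281 + 316 + 30 + 200 + 264 + 178 + 23 + 250 + 80 = 2194
Weighted proportion = 1139 / 2194 = 0.51914312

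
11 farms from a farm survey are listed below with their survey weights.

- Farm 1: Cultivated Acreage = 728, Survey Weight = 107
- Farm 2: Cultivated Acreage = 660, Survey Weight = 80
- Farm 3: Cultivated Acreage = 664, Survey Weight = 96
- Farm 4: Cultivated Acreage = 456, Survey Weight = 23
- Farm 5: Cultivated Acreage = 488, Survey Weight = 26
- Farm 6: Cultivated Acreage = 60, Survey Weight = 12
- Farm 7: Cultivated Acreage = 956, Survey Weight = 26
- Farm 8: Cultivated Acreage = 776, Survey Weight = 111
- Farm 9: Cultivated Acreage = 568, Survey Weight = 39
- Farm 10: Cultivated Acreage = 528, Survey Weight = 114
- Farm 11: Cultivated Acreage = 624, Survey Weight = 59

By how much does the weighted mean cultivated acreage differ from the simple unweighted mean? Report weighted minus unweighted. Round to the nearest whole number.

56

Unweighted sum = 728 + 660 + 664 + 456 + 488 + 60 + 956 + 776 + 568 + 528 + 624 = 6508
Unweighted mean = 6508 / 11 = 591.63636
Weighted sum = 728×107 + 660×80 + 664×96 + 456×23 + 488×26 + 60×12 + 956×26 + 776×111 + 568×39 + 528×114 + 624×59
  = 77896 + 52800 + 63744 + 10488 + 12688 + 720 + 24856 + 86136 + 22152 + 60192 + 36816 = 448488
Sum of weights = 693
Weighted mean = 448488 / 693 = 647.16883
Difference (weighted minus unweighted) = 55.532468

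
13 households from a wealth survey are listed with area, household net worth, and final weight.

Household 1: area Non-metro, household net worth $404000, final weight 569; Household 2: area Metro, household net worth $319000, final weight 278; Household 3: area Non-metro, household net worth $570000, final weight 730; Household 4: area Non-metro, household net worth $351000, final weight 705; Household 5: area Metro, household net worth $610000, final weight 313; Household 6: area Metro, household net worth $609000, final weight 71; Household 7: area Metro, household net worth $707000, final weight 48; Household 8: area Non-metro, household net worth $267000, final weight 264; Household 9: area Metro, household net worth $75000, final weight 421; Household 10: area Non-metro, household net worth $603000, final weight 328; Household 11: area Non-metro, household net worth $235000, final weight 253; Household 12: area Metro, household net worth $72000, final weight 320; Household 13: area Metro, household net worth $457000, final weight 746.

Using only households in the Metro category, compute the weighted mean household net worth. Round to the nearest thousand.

Metro rows: 2, 5, 6, 7, 9, 12, 13
Weighted sum = 752324000
Sum of weights = 2197
Weighted mean = 752324000 / 2197 = 342432.41

342000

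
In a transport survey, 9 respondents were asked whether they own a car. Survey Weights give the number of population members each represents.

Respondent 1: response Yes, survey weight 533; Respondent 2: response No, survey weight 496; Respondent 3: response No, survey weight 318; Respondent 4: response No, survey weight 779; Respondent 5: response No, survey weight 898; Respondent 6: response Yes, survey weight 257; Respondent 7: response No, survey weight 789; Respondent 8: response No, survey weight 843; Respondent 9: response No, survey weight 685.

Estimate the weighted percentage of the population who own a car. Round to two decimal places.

14.11

Sum of weights for 'Yes' = 533 + 257 = 790
Total weight = 5598
Weighted proportion = 790 / 5598 = 0.14112183 → 14.112183%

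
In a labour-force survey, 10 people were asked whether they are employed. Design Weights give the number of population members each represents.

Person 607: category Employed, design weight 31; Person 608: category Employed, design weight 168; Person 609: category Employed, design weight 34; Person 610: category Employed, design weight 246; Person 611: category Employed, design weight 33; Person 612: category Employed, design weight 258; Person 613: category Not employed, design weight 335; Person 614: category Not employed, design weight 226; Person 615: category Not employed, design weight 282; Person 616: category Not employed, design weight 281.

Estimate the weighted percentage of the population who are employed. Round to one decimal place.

40.7

Sum of weights for 'Employed' = 31 + 168 + 34 + 246 + 33 + 258 = 770
Total weight = 31 + 168 + 34 + 246 + 33 + 258 + 335 + 226 + 282 + 281 = 1894
Weighted proportion = 770 / 1894 = 0.40654699 → 40.654699%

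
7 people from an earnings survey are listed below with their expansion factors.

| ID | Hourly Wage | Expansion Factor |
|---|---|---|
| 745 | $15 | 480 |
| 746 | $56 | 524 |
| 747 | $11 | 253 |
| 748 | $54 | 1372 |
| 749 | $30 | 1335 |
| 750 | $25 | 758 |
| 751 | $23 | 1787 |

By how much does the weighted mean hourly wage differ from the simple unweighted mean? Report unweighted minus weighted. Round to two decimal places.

-2.23

Unweighted sum = 15 + 56 + 11 + 54 + 30 + 25 + 23 = 214
Unweighted mean = 214 / 7 = 30.571429
Weighted sum = 15×480 + 56×524 + 11×253 + 54×1372 + 30×1335 + 25×758 + 23×1787
  = 7200 + 29344 + 2783 + 74088 + 40050 + 18950 + 41101 = 213516
Sum of weights = 480 + 524 + 253 + 1372 + 1335 + 758 + 1787 = 6509
Weighted mean = 213516 / 6509 = 32.803196
Difference (unweighted minus weighted) = -2.231767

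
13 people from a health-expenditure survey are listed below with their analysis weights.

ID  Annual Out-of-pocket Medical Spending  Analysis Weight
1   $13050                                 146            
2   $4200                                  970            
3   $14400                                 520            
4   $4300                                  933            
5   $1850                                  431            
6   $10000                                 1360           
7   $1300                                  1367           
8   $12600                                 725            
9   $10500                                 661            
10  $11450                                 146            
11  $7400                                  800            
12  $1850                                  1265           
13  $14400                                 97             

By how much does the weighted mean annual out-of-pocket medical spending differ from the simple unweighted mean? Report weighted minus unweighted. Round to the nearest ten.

Unweighted sum = 107300
Unweighted mean = 107300 / 13 = 8253.8462
Weighted sum = 61057900
Sum of weights = 9421
Weighted mean = 61057900 / 9421 = 6481.0424
Difference (weighted minus unweighted) = -1772.8038

-1770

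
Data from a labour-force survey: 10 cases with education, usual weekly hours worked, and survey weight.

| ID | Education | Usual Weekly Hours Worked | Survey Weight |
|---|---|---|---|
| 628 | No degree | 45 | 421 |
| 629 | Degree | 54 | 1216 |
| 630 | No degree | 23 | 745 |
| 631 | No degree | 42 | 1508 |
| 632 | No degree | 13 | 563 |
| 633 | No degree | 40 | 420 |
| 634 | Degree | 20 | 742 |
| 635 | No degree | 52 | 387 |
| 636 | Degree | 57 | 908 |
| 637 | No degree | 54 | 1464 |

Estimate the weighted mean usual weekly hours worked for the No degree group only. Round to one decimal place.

40.4

No degree rows: 628, 630, 631, 632, 633, 635, 637
Weighted sum = 45×421 + 23×745 + 42×1508 + 13×563 + 40×420 + 52×387 + 54×1464
  = 18945 + 17135 + 63336 + 7319 + 16800 + 20124 + 79056 = 222715
Sum of weights = 5508
Weighted mean = 222715 / 5508 = 40.434822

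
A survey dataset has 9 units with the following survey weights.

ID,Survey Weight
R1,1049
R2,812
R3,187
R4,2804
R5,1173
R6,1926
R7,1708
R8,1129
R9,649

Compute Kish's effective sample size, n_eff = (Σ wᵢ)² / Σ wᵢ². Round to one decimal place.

Σ wᵢ = 1049 + 812 + 187 + 2804 + 1173 + 1926 + 1708 + 1129 + 649 = 11437
Σ wᵢ² = 1100401 + 659344 + 34969 + 7862416 + 1375929 + 3709476 + 2917264 + 1274641 + 421201 = 19355641
n_eff = 11437² / 19355641 = 130804969 / 19355641 = 6.7579766

6.8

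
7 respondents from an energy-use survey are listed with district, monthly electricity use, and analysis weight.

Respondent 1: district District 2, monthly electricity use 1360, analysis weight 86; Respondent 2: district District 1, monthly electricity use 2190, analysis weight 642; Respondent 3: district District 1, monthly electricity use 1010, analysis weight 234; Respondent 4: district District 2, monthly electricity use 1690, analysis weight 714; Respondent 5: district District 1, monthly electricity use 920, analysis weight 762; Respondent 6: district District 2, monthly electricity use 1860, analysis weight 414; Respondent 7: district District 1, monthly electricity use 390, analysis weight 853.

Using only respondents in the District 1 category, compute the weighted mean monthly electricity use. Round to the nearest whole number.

District 1 rows: 2, 3, 5, 7
Weighted sum = 2190×642 + 1010×234 + 920×762 + 390×853
  = 1405980 + 236340 + 701040 + 332670 = 2676030
Sum of weights = 642 + 234 + 762 + 853 = 2491
Weighted mean = 2676030 / 2491 = 1074.2794

1074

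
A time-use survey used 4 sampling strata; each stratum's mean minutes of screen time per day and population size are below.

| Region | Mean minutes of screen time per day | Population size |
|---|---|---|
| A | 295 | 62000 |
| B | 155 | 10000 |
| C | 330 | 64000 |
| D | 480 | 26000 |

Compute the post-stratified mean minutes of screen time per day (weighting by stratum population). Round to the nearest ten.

330

Σ Nₕ·x̄ₕ = 295×62000 + 155×10000 + 330×64000 + 480×26000
  = 18290000 + 1550000 + 21120000 + 12480000 = 53440000
Σ Nₕ = 162000
Overall mean = 53440000 / 162000 = 329.87654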